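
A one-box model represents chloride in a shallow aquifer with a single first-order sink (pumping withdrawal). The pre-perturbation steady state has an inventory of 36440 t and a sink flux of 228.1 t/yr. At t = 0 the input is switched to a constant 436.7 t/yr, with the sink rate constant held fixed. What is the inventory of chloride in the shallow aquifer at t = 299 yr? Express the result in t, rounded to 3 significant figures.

64600 t

The sink rate constant is k = F₀/M₀ = 228.1/36440 = 0.006260 yr⁻¹.
Solving dM/dt = F₁ − kM with M(0) = M₀ gives M(t) = F₁/k + (M₀ − F₁/k)·e^(−kt).
F₁/k = 436.7/0.006260 = 69765 t; kt = 0.006260 × 299 = 1.872, e^(−kt) = 0.1539.
M(299) = 69765 + (36440 − 69765) × 0.1539 = 69765 − 5128 = 64637 t.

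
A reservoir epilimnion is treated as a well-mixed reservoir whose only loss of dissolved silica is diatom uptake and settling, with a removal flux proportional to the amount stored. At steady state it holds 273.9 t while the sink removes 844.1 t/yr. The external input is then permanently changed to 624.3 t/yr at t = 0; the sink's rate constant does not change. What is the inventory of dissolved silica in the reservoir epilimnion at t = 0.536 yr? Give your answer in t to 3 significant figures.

216 t

τ = M₀/F₀ = 273.9/844.1 = 0.3245 yr; rate constant k = 1/τ.
New steady state M_∞ = F₁/k = F₁·τ = 624.3 × 0.3245 = 202.58 t.
M(t) = M_∞ + (M₀ − M_∞)·e^(−t/τ); t/τ = 0.536/0.3245 = 1.652, so e^(−t/τ) = 0.1917.
M(t) = 202.58 + 71.32 × 0.1917 = 216.25 t.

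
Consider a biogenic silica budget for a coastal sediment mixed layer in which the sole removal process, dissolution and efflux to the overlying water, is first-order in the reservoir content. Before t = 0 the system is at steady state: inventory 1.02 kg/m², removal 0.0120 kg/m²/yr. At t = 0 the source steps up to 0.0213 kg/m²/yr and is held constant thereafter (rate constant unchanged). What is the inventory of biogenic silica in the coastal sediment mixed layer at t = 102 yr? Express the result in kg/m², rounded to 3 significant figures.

τ = M₀/F₀ = 1.02/0.0120 = 85.00 yr; rate constant k = 1/τ.
New steady state M_∞ = F₁/k = F₁·τ = 0.0213 × 85.00 = 1.8105 kg/m².
M(t) = M_∞ + (M₀ − M_∞)·e^(−t/τ); t/τ = 102/85.00 = 1.200, so e^(−t/τ) = 0.3012.
M(t) = 1.8105 − 0.7905 × 0.3012 = 1.5724 kg/m².

1.57 kg/m²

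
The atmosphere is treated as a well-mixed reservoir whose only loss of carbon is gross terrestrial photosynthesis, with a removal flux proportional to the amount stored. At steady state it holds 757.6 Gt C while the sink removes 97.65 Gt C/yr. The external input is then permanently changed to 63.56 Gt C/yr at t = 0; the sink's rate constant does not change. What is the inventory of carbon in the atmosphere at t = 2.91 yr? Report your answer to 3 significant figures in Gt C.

The sink rate constant is k = F₀/M₀ = 97.65/757.6 = 0.1289 yr⁻¹.
Solving dM/dt = F₁ − kM with M(0) = M₀ gives M(t) = F₁/k + (M₀ − F₁/k)·e^(−kt).
F₁/k = 63.56/0.1289 = 493.12 Gt C; kt = 0.1289 × 2.91 = 0.3751, e^(−kt) = 0.6872.
M(2.91) = 493.12 + (757.6 − 493.12) × 0.6872 = 493.12 + 181.8 = 674.88 Gt C.

675 Gt C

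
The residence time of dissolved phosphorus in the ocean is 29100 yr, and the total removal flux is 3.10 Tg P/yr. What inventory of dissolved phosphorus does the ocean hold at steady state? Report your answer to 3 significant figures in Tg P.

τ = M/F ⇒ M = τ × F = 29100 × 3.10 = 90210 Tg P.

90200 Tg P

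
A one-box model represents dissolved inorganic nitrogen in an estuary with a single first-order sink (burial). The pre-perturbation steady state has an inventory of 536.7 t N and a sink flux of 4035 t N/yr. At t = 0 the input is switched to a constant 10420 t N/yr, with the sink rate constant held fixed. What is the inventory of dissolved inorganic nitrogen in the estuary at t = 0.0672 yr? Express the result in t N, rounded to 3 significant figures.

874 t N

τ = M₀/F₀ = 536.7/4035 = 0.1330 yr; rate constant k = 1/τ.
New steady state M_∞ = F₁/k = F₁·τ = 10420 × 0.1330 = 1386.0 t N.
M(t) = M_∞ + (M₀ − M_∞)·e^(−t/τ); t/τ = 0.0672/0.1330 = 0.5052, so e^(−t/τ) = 0.6034.
M(t) = 1386.0 − 849.3 × 0.6034 = 873.55 t N.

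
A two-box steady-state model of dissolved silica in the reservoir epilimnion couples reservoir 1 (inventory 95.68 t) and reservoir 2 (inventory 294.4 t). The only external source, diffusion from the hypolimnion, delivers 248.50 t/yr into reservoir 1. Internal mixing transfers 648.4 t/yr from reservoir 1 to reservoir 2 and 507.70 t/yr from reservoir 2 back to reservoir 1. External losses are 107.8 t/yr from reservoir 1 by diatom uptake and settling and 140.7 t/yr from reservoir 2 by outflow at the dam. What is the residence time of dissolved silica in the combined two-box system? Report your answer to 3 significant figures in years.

Residence time in the combined system uses the total inventory and the total *external* removal — internal exchanges between the two boxes cancel.
M_total = 95.68 + 294.4 = 390.08 t.
ΣF_external_out = 107.8 + 140.7 = 248.50 t/yr.
τ = M_total / ΣF_ext = 390.08 / 248.50 = 1.570 yr.

1.57 yr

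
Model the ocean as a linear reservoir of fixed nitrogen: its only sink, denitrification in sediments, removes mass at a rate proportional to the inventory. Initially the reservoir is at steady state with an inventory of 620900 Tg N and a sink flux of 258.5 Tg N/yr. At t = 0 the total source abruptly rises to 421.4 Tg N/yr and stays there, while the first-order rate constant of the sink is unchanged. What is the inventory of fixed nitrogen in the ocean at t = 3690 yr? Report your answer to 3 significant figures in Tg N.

928000 Tg N

Residence time τ = M₀/F₀ = 2402 yr. The eventual steady state is M_∞ = M₀·(F₁/F₀) = 620900 × 421.4/258.5 = 1.0122×10^6 Tg N.
The anomaly ΔM(t) = M(t) − M_∞ decays as ΔM₀·e^(−t/τ) with ΔM₀ = 620900 − 1.0122×10^6 = −391300 Tg N.
At t = 3690 yr, e^(−t/τ) = e^(−1.536) = 0.2152, so ΔM = −84200 Tg N and M = 1.0122×10^6 − 84200 = 927980 Tg N.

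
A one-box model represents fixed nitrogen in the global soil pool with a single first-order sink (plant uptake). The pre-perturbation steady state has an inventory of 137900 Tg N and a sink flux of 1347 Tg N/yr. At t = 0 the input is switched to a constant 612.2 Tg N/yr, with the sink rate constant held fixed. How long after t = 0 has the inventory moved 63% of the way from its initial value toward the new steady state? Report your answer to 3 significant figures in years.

102 yr

τ = M₀/F₀ = 137900/1347 = 102.4 yr.
The remaining gap fraction is e^(−t/τ); 63% covered ⇒ e^(−t/τ) = 0.370.
t = −τ ln(0.370) = 102.4 × 0.9943 = 101.8 yr.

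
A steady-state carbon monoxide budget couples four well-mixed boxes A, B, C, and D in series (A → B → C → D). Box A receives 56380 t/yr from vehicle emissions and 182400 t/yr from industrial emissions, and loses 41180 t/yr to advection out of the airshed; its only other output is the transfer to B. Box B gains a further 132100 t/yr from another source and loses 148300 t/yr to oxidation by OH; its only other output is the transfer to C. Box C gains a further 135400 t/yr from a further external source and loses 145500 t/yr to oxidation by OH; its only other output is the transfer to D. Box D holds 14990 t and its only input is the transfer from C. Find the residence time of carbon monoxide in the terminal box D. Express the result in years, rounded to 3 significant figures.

0.0875 yr

Box A: F(A→B) = (56380 + 182400) − 41180 = 197600 t/yr.
Box B: F(B→C) = (197600 + 132100) − 148300 = 181400 t/yr.
Box C: F(C→D) = (181400 + 135400) − 145500 = 171300 t/yr.
Box D throughput = its input = 171300 t/yr; τ = 14990 / 171300 = 0.08751 yr.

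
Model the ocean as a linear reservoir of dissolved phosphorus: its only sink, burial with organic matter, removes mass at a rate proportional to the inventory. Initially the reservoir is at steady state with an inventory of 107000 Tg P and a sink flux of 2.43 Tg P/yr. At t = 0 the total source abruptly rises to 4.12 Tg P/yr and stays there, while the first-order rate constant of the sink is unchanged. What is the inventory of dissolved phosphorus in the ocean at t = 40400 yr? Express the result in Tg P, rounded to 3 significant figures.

152000 Tg P

Residence time τ = M₀/F₀ = 44030 yr. The eventual steady state is M_∞ = M₀·(F₁/F₀) = 107000 × 4.12/2.43 = 181420 Tg P.
The anomaly ΔM(t) = M(t) − M_∞ decays as ΔM₀·e^(−t/τ) with ΔM₀ = 107000 − 181420 = −74420 Tg P.
At t = 40400 yr, e^(−t/τ) = e^(−0.9175) = 0.3995, so ΔM = −29730 Tg P and M = 181420 − 29730 = 151690 Tg P.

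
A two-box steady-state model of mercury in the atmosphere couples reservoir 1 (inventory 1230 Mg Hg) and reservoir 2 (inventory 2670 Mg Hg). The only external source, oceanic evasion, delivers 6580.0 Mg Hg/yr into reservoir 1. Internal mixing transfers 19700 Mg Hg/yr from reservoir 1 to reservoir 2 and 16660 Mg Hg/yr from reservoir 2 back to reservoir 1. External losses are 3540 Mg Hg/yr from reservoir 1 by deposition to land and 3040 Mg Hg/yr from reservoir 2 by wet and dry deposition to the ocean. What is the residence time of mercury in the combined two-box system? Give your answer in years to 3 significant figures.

0.593 yr

Treat the two boxes together as one reservoir: the mixing fluxes between them are internal recycling, so τ = ΣM / Σ(external losses).
M_total = 1230 + 2670 = 3900.0 Mg Hg.
ΣF_external_out = 3540 + 3040 = 6580.0 Mg Hg/yr.
τ = M_total / ΣF_ext = 3900.0 / 6580.0 = 0.5927 yr.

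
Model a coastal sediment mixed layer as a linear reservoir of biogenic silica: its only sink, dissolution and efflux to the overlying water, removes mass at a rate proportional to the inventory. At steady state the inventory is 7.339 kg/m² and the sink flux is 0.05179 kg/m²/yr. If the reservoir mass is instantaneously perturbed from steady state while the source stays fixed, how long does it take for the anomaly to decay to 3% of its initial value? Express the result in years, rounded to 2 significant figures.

500 yr

For a linear reservoir the anomaly decays as exp(−t/τ) with τ = M/F = 7.339/0.05179 = 141.7 yr.
exp(−t/τ) = 0.03 ⇒ t = −τ ln(0.03) = 141.7 × 3.507 = 496.9 yr.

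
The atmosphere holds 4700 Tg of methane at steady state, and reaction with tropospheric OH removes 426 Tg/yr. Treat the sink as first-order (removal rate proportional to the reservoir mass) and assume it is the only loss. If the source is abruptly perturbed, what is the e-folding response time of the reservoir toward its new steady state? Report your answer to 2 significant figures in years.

11 yr

For a linear reservoir the response time equals the residence time τ = M/F.
τ = 4700 / 426 = 11.03 yr.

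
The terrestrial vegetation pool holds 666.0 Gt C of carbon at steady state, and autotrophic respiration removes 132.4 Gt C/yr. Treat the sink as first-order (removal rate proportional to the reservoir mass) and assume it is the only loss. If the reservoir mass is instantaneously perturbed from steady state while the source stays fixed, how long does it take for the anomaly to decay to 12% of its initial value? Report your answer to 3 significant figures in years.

For a linear reservoir the anomaly decays as exp(−t/τ) with τ = M/F = 666.0/132.4 = 5.030 yr.
exp(−t/τ) = 0.12 ⇒ t = −τ ln(0.12) = 5.030 × 2.120 = 10.67 yr.

10.7 yr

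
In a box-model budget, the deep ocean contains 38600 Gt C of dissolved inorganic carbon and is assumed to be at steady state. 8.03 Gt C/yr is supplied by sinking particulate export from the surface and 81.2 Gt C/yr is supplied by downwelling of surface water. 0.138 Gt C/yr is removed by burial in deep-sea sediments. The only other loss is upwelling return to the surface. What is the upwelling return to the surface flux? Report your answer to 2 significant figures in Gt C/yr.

89 Gt C/yr

At steady state ΣF_in = ΣF_out.
ΣF_in = 8.03 + 81.2 = 89.230 Gt C/yr.
Upwelling return to the surface flux = ΣF_in − (0.138) = 89.230 − 0.1380 = 89.09 Gt C/yr.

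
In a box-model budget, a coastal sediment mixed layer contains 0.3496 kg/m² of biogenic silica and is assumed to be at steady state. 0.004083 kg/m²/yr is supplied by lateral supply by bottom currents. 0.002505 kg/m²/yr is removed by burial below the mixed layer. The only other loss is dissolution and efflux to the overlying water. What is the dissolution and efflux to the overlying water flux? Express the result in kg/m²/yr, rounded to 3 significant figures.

At steady state ΣF_in = ΣF_out.
ΣF_in = 0.0040830 kg/m²/yr.
Dissolution and efflux to the overlying water flux = ΣF_in − (0.002505) = 0.0040830 − 0.002505 = 0.001578 kg/m²/yr.

0.00158 kg/m²/yr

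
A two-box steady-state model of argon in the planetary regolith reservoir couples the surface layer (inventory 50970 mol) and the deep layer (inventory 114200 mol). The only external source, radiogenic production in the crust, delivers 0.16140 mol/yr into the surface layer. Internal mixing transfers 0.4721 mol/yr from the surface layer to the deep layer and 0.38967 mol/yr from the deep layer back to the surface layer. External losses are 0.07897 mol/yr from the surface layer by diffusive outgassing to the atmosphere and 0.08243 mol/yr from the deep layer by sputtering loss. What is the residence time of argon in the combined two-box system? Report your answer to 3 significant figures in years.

Treat the two boxes together as one reservoir: the mixing fluxes between them are internal recycling, so τ = ΣM / Σ(external losses).
M_total = 50970 + 114200 = 165170 mol.
ΣF_external_out = 0.07897 + 0.08243 = 0.16140 mol/yr.
τ = M_total / ΣF_ext = 165170 / 0.16140 = 1.023×10^6 yr.

1.02×10^6 yr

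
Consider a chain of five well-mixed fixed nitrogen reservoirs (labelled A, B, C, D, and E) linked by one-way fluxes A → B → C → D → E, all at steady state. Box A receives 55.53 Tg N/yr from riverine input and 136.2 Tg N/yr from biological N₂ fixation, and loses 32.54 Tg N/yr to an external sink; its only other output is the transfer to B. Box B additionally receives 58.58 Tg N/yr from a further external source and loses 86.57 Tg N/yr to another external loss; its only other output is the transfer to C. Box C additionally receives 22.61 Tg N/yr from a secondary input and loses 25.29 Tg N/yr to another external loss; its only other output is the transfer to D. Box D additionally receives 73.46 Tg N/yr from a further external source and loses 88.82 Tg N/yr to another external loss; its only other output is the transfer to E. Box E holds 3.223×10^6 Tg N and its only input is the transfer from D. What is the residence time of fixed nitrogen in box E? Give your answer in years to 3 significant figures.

28500 yr

Box A: F(A→B) = (55.53 + 136.2) − 32.54 = 159.19 Tg N/yr.
Box B: F(B→C) = (159.19 + 58.58) − 86.57 = 131.20 Tg N/yr.
Box C: F(C→D) = (131.20 + 22.61) − 25.29 = 128.52 Tg N/yr.
Box D: F(D→E) = (128.52 + 73.46) − 88.82 = 113.16 Tg N/yr.
Box E throughput = its input = 113.16 Tg N/yr; τ = 3.223×10^6 / 113.16 = 28480 yr.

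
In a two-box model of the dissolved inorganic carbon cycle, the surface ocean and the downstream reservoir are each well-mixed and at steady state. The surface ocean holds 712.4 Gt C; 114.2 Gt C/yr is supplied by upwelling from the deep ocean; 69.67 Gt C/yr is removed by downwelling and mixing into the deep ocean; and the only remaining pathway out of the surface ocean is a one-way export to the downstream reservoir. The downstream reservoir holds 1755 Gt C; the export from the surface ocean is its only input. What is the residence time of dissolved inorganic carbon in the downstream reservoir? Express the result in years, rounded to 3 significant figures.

39.4 yr

Balance the surface ocean: ΣF_in = 114.20 Gt C/yr.
Export to the downstream reservoir = ΣF_in − (69.67) = 44.530 Gt C/yr.
At steady state the output of the downstream reservoir equals its input, 44.530 Gt C/yr.
τ = M / F = 1755 / 44.530 = 39.41 yr.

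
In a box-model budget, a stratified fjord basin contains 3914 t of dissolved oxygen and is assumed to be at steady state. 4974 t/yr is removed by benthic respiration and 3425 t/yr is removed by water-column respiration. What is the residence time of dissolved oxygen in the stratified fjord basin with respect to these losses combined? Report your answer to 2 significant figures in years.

0.47 yr

Total removal = 4974 + 3425 = 8399.0 t/yr.
τ = M / ΣF_out = 3914 / 8399.0 = 0.4660 yr.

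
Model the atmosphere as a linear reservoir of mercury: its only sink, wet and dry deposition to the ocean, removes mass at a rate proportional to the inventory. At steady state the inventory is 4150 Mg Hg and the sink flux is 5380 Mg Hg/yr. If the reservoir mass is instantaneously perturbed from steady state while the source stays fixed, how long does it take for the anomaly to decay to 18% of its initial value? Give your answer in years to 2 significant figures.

1.3 yr

For a linear reservoir the anomaly decays as exp(−t/τ) with τ = M/F = 4150/5380 = 0.7714 yr.
exp(−t/τ) = 0.18 ⇒ t = −τ ln(0.18) = 0.7714 × 1.715 = 1.323 yr.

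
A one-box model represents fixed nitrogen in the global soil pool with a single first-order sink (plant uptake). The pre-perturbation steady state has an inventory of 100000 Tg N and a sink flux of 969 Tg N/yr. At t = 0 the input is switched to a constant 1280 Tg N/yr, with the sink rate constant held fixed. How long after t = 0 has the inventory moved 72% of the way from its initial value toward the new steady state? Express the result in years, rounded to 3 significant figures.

τ = M₀/F₀ = 100000/969 = 103.2 yr.
The remaining gap fraction is e^(−t/τ); 72% covered ⇒ e^(−t/τ) = 0.280.
t = −τ ln(0.280) = 103.2 × 1.273 = 131.4 yr.

131 yr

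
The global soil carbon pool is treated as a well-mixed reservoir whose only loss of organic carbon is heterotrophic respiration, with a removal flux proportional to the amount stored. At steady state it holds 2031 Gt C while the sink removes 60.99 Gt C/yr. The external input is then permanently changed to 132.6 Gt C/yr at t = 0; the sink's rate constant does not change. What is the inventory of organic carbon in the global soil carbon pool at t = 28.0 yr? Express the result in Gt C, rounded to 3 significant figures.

Residence time τ = M₀/F₀ = 33.30 yr. The eventual steady state is M_∞ = M₀·(F₁/F₀) = 2031 × 132.6/60.99 = 4415.7 Gt C.
The anomaly ΔM(t) = M(t) − M_∞ decays as ΔM₀·e^(−t/τ) with ΔM₀ = 2031 − 4415.7 = −2385 Gt C.
At t = 28.0 yr, e^(−t/τ) = e^(−0.8408) = 0.4314, so ΔM = −1029 Gt C and M = 4415.7 − 1029 = 3387.0 Gt C.

3390 Gt C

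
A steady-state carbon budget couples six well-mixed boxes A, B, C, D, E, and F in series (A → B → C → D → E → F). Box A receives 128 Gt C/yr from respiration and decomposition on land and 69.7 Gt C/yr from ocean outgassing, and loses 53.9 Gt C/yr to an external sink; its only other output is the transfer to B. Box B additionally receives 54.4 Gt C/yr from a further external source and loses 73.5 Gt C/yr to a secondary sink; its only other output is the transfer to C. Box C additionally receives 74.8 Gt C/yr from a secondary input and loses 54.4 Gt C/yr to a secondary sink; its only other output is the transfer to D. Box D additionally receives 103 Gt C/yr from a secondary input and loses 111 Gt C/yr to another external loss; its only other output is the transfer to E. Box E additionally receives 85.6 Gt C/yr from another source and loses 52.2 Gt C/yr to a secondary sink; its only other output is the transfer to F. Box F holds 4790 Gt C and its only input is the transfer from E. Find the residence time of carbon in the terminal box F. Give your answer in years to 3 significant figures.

Box A: F(A→B) = (128 + 69.7) − 53.9 = 143.80 Gt C/yr.
Box B: F(B→C) = (143.80 + 54.4) − 73.5 = 124.70 Gt C/yr.
Box C: F(C→D) = (124.70 + 74.8) − 54.4 = 145.10 Gt C/yr.
Box D: F(D→E) = (145.10 + 103) − 111 = 137.10 Gt C/yr.
Box E: F(E→F) = (137.10 + 85.6) − 52.2 = 170.50 Gt C/yr.
Box F throughput = its input = 170.50 Gt C/yr; τ = 4790 / 170.50 = 28.09 yr.

28.1 yr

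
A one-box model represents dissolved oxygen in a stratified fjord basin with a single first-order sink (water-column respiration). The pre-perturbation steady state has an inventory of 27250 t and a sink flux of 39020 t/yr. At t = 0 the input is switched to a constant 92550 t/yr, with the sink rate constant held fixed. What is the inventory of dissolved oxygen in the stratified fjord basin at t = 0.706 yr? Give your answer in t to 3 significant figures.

51000 t

τ = M₀/F₀ = 27250/39020 = 0.6984 yr; rate constant k = 1/τ.
New steady state M_∞ = F₁/k = F₁·τ = 92550 × 0.6984 = 64633 t.
M(t) = M_∞ + (M₀ − M_∞)·e^(−t/τ); t/τ = 0.706/0.6984 = 1.011, so e^(−t/τ) = 0.3639.
M(t) = 64633 − 37380 × 0.3639 = 51030 t.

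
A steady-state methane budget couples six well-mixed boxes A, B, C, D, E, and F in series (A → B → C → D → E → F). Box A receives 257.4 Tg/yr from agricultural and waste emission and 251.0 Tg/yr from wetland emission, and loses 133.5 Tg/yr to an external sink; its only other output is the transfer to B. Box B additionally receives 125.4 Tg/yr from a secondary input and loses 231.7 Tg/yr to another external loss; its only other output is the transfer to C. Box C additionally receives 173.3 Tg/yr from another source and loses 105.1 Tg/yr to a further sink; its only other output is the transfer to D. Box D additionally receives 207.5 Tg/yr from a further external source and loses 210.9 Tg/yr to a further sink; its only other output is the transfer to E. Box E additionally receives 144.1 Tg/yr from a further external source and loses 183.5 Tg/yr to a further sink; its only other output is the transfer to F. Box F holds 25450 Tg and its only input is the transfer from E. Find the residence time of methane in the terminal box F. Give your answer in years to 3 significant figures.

86.6 yr

Box A: F(A→B) = (257.4 + 251.0) − 133.5 = 374.90 Tg/yr.
Box B: F(B→C) = (374.90 + 125.4) − 231.7 = 268.60 Tg/yr.
Box C: F(C→D) = (268.60 + 173.3) − 105.1 = 336.80 Tg/yr.
Box D: F(D→E) = (336.80 + 207.5) − 210.9 = 333.40 Tg/yr.
Box E: F(E→F) = (333.40 + 144.1) − 183.5 = 294.00 Tg/yr.
Box F throughput = its input = 294.00 Tg/yr; τ = 25450 / 294.00 = 86.56 yr.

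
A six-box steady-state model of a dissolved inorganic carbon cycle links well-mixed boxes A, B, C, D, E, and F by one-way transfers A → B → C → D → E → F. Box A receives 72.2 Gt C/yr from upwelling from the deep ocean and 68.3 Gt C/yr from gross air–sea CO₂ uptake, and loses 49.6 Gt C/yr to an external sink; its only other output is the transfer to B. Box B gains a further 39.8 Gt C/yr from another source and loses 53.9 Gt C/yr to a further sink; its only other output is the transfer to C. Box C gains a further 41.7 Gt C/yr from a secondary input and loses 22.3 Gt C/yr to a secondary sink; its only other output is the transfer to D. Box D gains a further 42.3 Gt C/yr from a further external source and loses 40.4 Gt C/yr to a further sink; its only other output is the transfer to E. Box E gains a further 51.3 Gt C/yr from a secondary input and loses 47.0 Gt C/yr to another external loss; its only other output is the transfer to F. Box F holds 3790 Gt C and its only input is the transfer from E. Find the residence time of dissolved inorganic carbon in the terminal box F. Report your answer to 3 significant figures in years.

Box A: F(A→B) = (72.2 + 68.3) − 49.6 = 90.900 Gt C/yr.
Box B: F(B→C) = (90.900 + 39.8) − 53.9 = 76.800 Gt C/yr.
Box C: F(C→D) = (76.800 + 41.7) − 22.3 = 96.200 Gt C/yr.
Box D: F(D→E) = (96.200 + 42.3) − 40.4 = 98.100 Gt C/yr.
Box E: F(E→F) = (98.100 + 51.3) − 47.0 = 102.40 Gt C/yr.
Box F throughput = its input = 102.40 Gt C/yr; τ = 3790 / 102.40 = 37.01 yr.

37.0 yr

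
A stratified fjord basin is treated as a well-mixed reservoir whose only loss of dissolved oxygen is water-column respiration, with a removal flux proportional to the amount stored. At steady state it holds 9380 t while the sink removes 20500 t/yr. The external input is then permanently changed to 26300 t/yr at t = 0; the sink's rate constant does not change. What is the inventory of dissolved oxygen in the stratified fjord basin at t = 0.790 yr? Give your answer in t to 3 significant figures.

Residence time τ = M₀/F₀ = 0.4576 yr. The eventual steady state is M_∞ = M₀·(F₁/F₀) = 9380 × 26300/20500 = 12034 t.
The anomaly ΔM(t) = M(t) − M_∞ decays as ΔM₀·e^(−t/τ) with ΔM₀ = 9380 − 12034 = −2654 t.
At t = 0.790 yr, e^(−t/τ) = e^(−1.727) = 0.1779, so ΔM = −472.1 t and M = 12034 − 472.1 = 11562 t.

11600 t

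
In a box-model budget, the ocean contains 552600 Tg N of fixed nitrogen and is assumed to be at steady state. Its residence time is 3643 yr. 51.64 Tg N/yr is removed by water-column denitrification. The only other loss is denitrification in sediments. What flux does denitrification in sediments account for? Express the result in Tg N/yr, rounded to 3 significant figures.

100 Tg N/yr

Total removal F = M/τ = 552600 / 3643 = 151.7 Tg N/yr.
Denitrification in sediments = F − (51.64) = 151.7 − 51.64 = 100.0 Tg N/yr.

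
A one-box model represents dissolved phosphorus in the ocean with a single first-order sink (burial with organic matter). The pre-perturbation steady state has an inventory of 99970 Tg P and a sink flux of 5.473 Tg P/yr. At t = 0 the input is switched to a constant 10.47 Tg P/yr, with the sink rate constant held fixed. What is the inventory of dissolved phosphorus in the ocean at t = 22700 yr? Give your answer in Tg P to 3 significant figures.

165000 Tg P

τ = M₀/F₀ = 99970/5.473 = 18270 yr; rate constant k = 1/τ.
New steady state M_∞ = F₁/k = F₁·τ = 10.47 × 18270 = 191250 Tg P.
M(t) = M_∞ + (M₀ − M_∞)·e^(−t/τ); t/τ = 22700/18270 = 1.243, so e^(−t/τ) = 0.2886.
M(t) = 191250 − 91280 × 0.2886 = 164900 Tg P.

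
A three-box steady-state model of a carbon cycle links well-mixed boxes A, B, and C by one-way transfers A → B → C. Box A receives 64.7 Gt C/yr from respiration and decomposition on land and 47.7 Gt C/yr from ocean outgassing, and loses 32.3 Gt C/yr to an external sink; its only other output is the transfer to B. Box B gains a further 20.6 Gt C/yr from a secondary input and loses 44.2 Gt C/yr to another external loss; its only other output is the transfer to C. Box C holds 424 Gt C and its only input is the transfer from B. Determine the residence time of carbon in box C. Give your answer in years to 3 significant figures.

Box A: F(A→B) = (64.7 + 47.7) − 32.3 = 80.100 Gt C/yr.
Box B: F(B→C) = (80.100 + 20.6) − 44.2 = 56.500 Gt C/yr.
Box C throughput = its input = 56.500 Gt C/yr; τ = 424 / 56.500 = 7.504 yr.

7.50 yr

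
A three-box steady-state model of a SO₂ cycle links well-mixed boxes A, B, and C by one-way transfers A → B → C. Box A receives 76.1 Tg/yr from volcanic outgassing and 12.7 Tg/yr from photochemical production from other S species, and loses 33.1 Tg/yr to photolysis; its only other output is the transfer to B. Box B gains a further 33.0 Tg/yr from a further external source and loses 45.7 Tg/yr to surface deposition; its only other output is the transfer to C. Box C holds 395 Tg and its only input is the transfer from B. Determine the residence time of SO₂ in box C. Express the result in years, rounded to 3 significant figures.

Box A: F(A→B) = (76.1 + 12.7) − 33.1 = 55.700 Tg/yr.
Box B: F(B→C) = (55.700 + 33.0) − 45.7 = 43.000 Tg/yr.
Box C throughput = its input = 43.000 Tg/yr; τ = 395 / 43.000 = 9.186 yr.

9.19 yr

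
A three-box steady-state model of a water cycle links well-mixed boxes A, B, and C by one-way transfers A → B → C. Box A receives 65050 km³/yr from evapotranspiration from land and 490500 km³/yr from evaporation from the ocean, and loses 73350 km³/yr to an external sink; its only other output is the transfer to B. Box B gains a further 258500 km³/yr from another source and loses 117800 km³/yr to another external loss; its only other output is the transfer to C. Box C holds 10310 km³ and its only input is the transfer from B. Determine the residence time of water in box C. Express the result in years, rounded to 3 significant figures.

0.0166 yr

Box A: F(A→B) = (65050 + 490500) − 73350 = 482200 km³/yr.
Box B: F(B→C) = (482200 + 258500) − 117800 = 622900 km³/yr.
Box C throughput = its input = 622900 km³/yr; τ = 10310 / 622900 = 0.01655 yr.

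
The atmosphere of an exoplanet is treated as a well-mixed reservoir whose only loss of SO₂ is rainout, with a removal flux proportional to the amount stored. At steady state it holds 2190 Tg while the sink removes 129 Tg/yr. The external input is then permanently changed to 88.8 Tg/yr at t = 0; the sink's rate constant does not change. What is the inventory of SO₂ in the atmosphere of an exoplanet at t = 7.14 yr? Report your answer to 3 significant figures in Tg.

Residence time τ = M₀/F₀ = 16.98 yr. The eventual steady state is M_∞ = M₀·(F₁/F₀) = 2190 × 88.8/129 = 1507.5 Tg.
The anomaly ΔM(t) = M(t) − M_∞ decays as ΔM₀·e^(−t/τ) with ΔM₀ = 2190 − 1507.5 = 682.5 Tg.
At t = 7.14 yr, e^(−t/τ) = e^(−0.4206) = 0.6567, so ΔM = 448.2 Tg and M = 1507.5 + 448.2 = 1955.7 Tg.

1960 Tg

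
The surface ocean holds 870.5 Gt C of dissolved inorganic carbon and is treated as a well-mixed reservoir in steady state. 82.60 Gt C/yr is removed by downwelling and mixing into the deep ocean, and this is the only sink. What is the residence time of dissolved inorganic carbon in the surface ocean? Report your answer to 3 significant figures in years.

10.5 yr

τ = M / F = 870.5 / 82.60 = 10.54 yr.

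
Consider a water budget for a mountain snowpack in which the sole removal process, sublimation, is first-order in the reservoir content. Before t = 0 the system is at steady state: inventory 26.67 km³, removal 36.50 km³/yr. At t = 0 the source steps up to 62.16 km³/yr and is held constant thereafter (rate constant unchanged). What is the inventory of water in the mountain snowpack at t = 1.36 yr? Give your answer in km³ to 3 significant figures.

τ = M₀/F₀ = 26.67/36.50 = 0.7307 yr; rate constant k = 1/τ.
New steady state M_∞ = F₁/k = F₁·τ = 62.16 × 0.7307 = 45.419 km³.
M(t) = M_∞ + (M₀ − M_∞)·e^(−t/τ); t/τ = 1.36/0.7307 = 1.861, so e^(−t/τ) = 0.1555.
M(t) = 45.419 − 18.75 × 0.1555 = 42.504 km³.

42.5 km³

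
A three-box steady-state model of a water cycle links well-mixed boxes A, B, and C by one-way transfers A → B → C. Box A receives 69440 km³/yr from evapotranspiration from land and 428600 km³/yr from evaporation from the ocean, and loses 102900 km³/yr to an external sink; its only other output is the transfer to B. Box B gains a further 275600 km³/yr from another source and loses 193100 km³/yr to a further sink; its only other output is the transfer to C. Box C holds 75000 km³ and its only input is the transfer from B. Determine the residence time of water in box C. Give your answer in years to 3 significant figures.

Box A: F(A→B) = (69440 + 428600) − 102900 = 395140 km³/yr.
Box B: F(B→C) = (395140 + 275600) − 193100 = 477640 km³/yr.
Box C throughput = its input = 477640 km³/yr; τ = 75000 / 477640 = 0.1570 yr.

0.157 yr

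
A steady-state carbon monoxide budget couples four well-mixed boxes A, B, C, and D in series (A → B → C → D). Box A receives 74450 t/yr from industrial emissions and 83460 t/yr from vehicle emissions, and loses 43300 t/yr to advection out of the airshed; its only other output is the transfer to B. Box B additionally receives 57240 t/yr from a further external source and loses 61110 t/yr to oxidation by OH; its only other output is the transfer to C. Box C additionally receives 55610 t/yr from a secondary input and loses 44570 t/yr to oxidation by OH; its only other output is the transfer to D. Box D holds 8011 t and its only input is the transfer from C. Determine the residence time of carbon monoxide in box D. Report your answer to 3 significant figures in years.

Box A: F(A→B) = (74450 + 83460) − 43300 = 114610 t/yr.
Box B: F(B→C) = (114610 + 57240) − 61110 = 110740 t/yr.
Box C: F(C→D) = (110740 + 55610) − 44570 = 121780 t/yr.
Box D throughput = its input = 121780 t/yr; τ = 8011 / 121780 = 0.06578 yr.

0.0658 yr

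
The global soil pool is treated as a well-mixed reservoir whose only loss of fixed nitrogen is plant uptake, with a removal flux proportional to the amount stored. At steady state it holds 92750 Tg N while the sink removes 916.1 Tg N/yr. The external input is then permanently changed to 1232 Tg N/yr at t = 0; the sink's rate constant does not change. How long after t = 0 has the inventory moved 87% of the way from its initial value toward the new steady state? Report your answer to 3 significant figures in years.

τ = M₀/F₀ = 92750/916.1 = 101.2 yr.
The remaining gap fraction is e^(−t/τ); 87% covered ⇒ e^(−t/τ) = 0.130.
t = −τ ln(0.130) = 101.2 × 2.040 = 206.6 yr.

207 yr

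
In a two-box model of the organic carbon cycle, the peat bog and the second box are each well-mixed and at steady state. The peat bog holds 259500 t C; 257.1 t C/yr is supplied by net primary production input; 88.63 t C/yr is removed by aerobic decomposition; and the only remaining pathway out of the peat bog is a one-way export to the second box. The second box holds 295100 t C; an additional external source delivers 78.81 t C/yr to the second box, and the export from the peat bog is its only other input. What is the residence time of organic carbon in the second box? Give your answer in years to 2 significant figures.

1200 yr

Balance the peat bog: ΣF_in = 257.10 t C/yr.
Export to the second box = ΣF_in − (88.63) = 168.47 t C/yr.
Total input to the second box = 168.47 + 78.81 = 247.28 t C/yr; at steady state this equals its total output.
τ = M / F = 295100 / 247.28 = 1193 yr.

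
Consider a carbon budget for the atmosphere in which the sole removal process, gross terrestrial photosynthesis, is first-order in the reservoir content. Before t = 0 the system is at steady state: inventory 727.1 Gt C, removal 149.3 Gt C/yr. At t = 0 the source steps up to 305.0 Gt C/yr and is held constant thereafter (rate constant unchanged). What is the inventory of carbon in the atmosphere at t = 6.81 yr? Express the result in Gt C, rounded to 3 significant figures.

τ = M₀/F₀ = 727.1/149.3 = 4.870 yr; rate constant k = 1/τ.
New steady state M_∞ = F₁/k = F₁·τ = 305.0 × 4.870 = 1485.4 Gt C.
M(t) = M_∞ + (M₀ − M_∞)·e^(−t/τ); t/τ = 6.81/4.870 = 1.398, so e^(−t/τ) = 0.2470.
M(t) = 1485.4 − 758.3 × 0.2470 = 1298.1 Gt C.

1300 Gt C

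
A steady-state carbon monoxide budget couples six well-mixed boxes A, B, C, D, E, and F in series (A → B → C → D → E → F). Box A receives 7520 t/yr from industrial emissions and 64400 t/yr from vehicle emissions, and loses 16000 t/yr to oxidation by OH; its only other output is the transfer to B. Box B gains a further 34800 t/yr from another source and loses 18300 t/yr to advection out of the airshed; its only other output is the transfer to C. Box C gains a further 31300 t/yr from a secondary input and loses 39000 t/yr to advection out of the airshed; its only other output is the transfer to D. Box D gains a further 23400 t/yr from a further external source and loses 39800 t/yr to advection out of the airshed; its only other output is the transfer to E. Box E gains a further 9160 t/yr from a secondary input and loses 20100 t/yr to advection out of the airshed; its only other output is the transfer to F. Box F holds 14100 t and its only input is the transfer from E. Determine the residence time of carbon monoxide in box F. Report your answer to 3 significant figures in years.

0.377 yr

Box A: F(A→B) = (7520 + 64400) − 16000 = 55920 t/yr.
Box B: F(B→C) = (55920 + 34800) − 18300 = 72420 t/yr.
Box C: F(C→D) = (72420 + 31300) − 39000 = 64720 t/yr.
Box D: F(D→E) = (64720 + 23400) − 39800 = 48320 t/yr.
Box E: F(E→F) = (48320 + 9160) − 20100 = 37380 t/yr.
Box F throughput = its input = 37380 t/yr; τ = 14100 / 37380 = 0.3772 yr.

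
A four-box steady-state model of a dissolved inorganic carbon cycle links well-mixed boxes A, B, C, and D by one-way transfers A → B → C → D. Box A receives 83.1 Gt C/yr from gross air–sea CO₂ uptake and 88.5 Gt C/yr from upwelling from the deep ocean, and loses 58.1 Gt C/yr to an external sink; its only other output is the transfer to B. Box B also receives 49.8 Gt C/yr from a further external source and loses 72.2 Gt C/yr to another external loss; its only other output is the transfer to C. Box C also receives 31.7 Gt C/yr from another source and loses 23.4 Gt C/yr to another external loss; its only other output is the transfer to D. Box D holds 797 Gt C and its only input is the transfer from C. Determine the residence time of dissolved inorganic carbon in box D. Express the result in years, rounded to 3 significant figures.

8.02 yr

Box A: F(A→B) = (83.1 + 88.5) − 58.1 = 113.50 Gt C/yr.
Box B: F(B→C) = (113.50 + 49.8) − 72.2 = 91.100 Gt C/yr.
Box C: F(C→D) = (91.100 + 31.7) − 23.4 = 99.400 Gt C/yr.
Box D throughput = its input = 99.400 Gt C/yr; τ = 797 / 99.400 = 8.018 yr.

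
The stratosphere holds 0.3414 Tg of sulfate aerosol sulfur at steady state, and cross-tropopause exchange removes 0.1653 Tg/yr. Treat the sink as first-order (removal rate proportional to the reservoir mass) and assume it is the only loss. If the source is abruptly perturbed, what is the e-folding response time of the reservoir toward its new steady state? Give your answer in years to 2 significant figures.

For a linear reservoir the response time equals the residence time τ = M/F.
τ = 0.3414 / 0.1653 = 2.065 yr.

2.1 yr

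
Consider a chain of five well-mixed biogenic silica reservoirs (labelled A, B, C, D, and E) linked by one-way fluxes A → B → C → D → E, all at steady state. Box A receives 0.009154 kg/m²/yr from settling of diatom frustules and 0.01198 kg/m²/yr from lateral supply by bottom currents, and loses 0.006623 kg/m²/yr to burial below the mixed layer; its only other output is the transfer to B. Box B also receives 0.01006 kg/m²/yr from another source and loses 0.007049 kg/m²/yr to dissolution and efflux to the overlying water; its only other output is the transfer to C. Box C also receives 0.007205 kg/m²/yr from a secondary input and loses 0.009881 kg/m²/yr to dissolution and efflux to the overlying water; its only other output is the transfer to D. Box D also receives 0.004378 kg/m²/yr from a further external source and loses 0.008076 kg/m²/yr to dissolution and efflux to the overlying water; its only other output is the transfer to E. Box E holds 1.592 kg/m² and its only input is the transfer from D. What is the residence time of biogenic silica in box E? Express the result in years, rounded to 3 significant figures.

143 yr

Box A: F(A→B) = (0.009154 + 0.01198) − 0.006623 = 0.014511 kg/m²/yr.
Box B: F(B→C) = (0.014511 + 0.01006) − 0.007049 = 0.017522 kg/m²/yr.
Box C: F(C→D) = (0.017522 + 0.007205) − 0.009881 = 0.014846 kg/m²/yr.
Box D: F(D→E) = (0.014846 + 0.004378) − 0.008076 = 0.011148 kg/m²/yr.
Box E throughput = its input = 0.011148 kg/m²/yr; τ = 1.592 / 0.011148 = 142.8 yr.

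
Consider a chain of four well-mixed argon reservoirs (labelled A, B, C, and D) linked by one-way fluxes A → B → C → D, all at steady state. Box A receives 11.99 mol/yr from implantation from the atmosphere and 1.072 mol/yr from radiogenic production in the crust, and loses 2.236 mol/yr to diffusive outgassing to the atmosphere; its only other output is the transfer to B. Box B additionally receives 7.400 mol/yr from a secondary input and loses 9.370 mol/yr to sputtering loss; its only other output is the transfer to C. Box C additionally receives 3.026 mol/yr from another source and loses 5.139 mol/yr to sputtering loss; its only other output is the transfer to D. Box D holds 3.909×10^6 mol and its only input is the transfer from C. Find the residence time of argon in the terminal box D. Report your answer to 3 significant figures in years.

580000 yr

Box A: F(A→B) = (11.99 + 1.072) − 2.236 = 10.826 mol/yr.
Box B: F(B→C) = (10.826 + 7.400) − 9.370 = 8.8560 mol/yr.
Box C: F(C→D) = (8.8560 + 3.026) − 5.139 = 6.7430 mol/yr.
Box D throughput = its input = 6.7430 mol/yr; τ = 3.909×10^6 / 6.7430 = 579700 yr.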